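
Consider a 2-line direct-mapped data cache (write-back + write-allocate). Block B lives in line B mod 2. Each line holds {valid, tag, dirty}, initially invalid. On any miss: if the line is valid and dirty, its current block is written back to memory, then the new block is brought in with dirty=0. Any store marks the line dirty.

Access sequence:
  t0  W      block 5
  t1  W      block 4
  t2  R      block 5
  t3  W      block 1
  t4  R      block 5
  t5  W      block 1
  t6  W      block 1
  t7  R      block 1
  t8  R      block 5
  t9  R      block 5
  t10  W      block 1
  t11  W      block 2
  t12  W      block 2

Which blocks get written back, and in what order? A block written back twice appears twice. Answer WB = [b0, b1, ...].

0: W B5 → L1 miss [D]
1: W B4 → L0 miss [D]
2: R B5 → L1 hit [D]
3: W B1 → L1 miss wb→B5 [D]
4: R B5 → L1 miss wb→B1 [-]
5: W B1 → L1 miss [D]
6: W B1 → L1 hit [D]
7: R B1 → L1 hit [D]
8: R B5 → L1 miss wb→B1 [-]
9: R B5 → L1 hit [-]
10: W B1 → L1 miss [D]
11: W B2 → L0 miss wb→B4 [D]
12: W B2 → L0 hit [D]

WB = [5, 1, 1, 4]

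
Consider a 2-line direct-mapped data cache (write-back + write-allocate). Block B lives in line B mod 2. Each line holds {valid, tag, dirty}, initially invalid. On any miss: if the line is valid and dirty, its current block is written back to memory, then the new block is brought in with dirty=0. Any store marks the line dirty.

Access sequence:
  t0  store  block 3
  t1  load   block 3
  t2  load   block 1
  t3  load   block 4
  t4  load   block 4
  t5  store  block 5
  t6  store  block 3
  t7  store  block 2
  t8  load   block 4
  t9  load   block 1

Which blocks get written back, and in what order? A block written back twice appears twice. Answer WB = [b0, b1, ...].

WB = [3, 5, 2, 3]

0: W B3 -> L1 miss  d=D]
1: R B3 -> L1 hit  d=D]
2: R B1 -> L1 miss wb->B3  d=-]
3: R B4 -> L0 miss  d=-]
4: R B4 -> L0 hit  d=-]
5: W B5 -> L1 miss  d=D]
6: W B3 -> L1 miss wb->B5  d=D]
7: W B2 -> L0 miss  d=D]
8: R B4 -> L0 miss wb->B2  d=-]
9: R B1 -> L1 miss wb->B3  d=-]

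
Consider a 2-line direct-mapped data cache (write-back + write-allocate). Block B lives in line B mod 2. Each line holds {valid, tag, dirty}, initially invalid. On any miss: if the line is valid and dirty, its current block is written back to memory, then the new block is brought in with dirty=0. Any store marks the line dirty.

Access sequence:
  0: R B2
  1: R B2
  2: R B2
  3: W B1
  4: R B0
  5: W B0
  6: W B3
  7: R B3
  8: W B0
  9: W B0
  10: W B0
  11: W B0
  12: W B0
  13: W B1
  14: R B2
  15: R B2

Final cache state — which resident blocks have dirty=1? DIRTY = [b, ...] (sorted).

0: R B2 -> L0 miss  d=-]
1: R B2 -> L0 hit  d=-]
2: R B2 -> L0 hit  d=-]
3: W B1 -> L1 miss  d=D]
4: R B0 -> L0 miss  d=-]
5: W B0 -> L0 hit  d=D]
6: W B3 -> L1 miss wb->B1  d=D]
7: R B3 -> L1 hit  d=D]
8: W B0 -> L0 hit  d=D]
9: W B0 -> L0 hit  d=D]
10: W B0 -> L0 hit  d=D]
11: W B0 -> L0 hit  d=D]
12: W B0 -> L0 hit  d=D]
13: W B1 -> L1 miss wb->B3  d=D]
14: R B2 -> L0 miss wb->B0  d=-]
15: R B2 -> L0 hit  d=-]

DIRTY = [1]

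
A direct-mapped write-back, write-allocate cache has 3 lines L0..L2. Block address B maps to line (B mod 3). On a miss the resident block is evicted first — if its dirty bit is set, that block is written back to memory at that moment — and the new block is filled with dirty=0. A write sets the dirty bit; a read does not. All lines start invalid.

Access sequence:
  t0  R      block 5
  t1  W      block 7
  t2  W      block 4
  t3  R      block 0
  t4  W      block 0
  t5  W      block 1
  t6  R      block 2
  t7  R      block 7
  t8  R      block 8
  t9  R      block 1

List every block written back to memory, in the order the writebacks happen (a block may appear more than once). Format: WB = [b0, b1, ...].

  0 | R B5 → L2 miss [-]
  1 | W B7 → L1 miss [D]
  2 | W B4 → L1 miss wb→B7 [D]
  3 | R B0 → L0 miss [-]
  4 | W B0 → L0 hit [D]
  5 | W B1 → L1 miss wb→B4 [D]
  6 | R B2 → L2 miss [-]
  7 | R B7 → L1 miss wb→B1 [-]
  8 | R B8 → L2 miss [-]
  9 | R B1 → L1 miss [-]

WB = [7, 4, 1]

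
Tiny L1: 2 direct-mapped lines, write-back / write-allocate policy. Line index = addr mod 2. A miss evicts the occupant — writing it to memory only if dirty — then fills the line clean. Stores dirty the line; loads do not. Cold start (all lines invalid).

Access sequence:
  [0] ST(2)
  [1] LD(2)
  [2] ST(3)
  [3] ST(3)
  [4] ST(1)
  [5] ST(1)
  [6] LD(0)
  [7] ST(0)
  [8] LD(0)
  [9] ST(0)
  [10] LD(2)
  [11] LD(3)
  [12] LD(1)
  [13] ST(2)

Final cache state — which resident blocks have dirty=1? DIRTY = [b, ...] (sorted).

DIRTY = [2]

0: W B2 → L0 miss [D]
1: R B2 → L0 hit [D]
2: W B3 → L1 miss [D]
3: W B3 → L1 hit [D]
4: W B1 → L1 miss wb→B3 [D]
5: W B1 → L1 hit [D]
6: R B0 → L0 miss wb→B2 [-]
7: W B0 → L0 hit [D]
8: R B0 → L0 hit [D]
9: W B0 → L0 hit [D]
10: R B2 → L0 miss wb→B0 [-]
11: R B3 → L1 miss wb→B1 [-]
12: R B1 → L1 miss [-]
13: W B2 → L0 hit [D]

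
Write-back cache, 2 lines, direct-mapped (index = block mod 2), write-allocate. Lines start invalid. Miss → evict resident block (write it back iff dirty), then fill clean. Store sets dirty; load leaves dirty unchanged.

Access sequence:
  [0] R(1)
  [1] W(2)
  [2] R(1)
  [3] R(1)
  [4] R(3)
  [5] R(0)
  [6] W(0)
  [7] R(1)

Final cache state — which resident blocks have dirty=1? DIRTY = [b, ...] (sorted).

0: R B1 → L1 miss [-]
1: W B2 → L0 miss [D]
2: R B1 → L1 hit [-]
3: R B1 → L1 hit [-]
4: R B3 → L1 miss [-]
5: R B0 → L0 miss wb→B2 [-]
6: W B0 → L0 hit [D]
7: R B1 → L1 miss [-]

DIRTY = [0]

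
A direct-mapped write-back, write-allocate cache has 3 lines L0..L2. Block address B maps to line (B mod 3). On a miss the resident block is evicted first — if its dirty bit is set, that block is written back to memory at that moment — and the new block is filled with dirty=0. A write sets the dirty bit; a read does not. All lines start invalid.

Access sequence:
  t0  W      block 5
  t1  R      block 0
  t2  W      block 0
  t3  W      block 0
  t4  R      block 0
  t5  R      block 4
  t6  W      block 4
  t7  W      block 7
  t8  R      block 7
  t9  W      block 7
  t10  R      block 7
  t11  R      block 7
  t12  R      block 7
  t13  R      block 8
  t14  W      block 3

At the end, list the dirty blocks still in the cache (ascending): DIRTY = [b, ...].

DIRTY = [3, 7]

  0 | W B5 → L2 miss [D]
  1 | R B0 → L0 miss [-]
  2 | W B0 → L0 hit [D]
  3 | W B0 → L0 hit [D]
  4 | R B0 → L0 hit [D]
  5 | R B4 → L1 miss [-]
  6 | W B4 → L1 hit [D]
  7 | W B7 → L1 miss wb→B4 [D]
  8 | R B7 → L1 hit [D]
  9 | W B7 → L1 hit [D]
  10 | R B7 → L1 hit [D]
  11 | R B7 → L1 hit [D]
  12 | R B7 → L1 hit [D]
  13 | R B8 → L2 miss wb→B5 [-]
  14 | W B3 → L0 miss wb→B0 [D]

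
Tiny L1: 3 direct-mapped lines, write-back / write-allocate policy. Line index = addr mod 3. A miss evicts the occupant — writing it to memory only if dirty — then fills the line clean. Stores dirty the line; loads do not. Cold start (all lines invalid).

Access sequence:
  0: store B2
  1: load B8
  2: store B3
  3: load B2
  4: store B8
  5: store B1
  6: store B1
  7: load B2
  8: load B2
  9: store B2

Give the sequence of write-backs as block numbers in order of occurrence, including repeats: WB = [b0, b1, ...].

WB = [2, 8]

0: W B2 -> L2 miss  d=D]
1: R B8 -> L2 miss wb->B2  d=-]
2: W B3 -> L0 miss  d=D]
3: R B2 -> L2 miss  d=-]
4: W B8 -> L2 miss  d=D]
5: W B1 -> L1 miss  d=D]
6: W B1 -> L1 hit  d=D]
7: R B2 -> L2 miss wb->B8  d=-]
8: R B2 -> L2 hit  d=-]
9: W B2 -> L2 hit  d=D]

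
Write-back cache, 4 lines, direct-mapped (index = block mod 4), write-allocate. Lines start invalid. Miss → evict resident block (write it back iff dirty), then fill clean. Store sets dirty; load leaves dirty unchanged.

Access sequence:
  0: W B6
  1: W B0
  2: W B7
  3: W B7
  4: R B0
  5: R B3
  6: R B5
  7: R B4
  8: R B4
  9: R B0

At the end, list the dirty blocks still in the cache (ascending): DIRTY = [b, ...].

DIRTY = [6]

  0 | W B6 → L2 miss [D]
  1 | W B0 → L0 miss [D]
  2 | W B7 → L3 miss [D]
  3 | W B7 → L3 hit [D]
  4 | R B0 → L0 hit [D]
  5 | R B3 → L3 miss wb→B7 [-]
  6 | R B5 → L1 miss [-]
  7 | R B4 → L0 miss wb→B0 [-]
  8 | R B4 → L0 hit [-]
  9 | R B0 → L0 miss [-]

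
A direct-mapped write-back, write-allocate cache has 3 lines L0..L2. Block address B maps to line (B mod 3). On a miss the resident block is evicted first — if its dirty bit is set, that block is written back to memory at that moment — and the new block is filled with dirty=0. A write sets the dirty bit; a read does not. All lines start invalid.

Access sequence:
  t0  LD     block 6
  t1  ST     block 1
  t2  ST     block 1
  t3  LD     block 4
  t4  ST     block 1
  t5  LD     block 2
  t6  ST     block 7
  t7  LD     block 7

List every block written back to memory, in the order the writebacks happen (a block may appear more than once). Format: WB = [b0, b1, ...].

WB = [1, 1]

0: R B6 → L0 miss [-]
1: W B1 → L1 miss [D]
2: W B1 → L1 hit [D]
3: R B4 → L1 miss wb→B1 [-]
4: W B1 → L1 miss [D]
5: R B2 → L2 miss [-]
6: W B7 → L1 miss wb→B1 [D]
7: R B7 → L1 hit [D]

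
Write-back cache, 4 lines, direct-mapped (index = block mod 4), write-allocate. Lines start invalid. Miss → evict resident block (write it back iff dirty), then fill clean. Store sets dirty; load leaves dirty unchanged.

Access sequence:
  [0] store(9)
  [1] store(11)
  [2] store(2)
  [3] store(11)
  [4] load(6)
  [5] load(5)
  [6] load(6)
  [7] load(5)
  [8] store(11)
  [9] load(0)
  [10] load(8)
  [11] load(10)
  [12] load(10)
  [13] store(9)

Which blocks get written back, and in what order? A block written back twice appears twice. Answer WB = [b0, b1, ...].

WB = [2, 9]

0: W B9 → L1 miss [D]
1: W B11 → L3 miss [D]
2: W B2 → L2 miss [D]
3: W B11 → L3 hit [D]
4: R B6 → L2 miss wb→B2 [-]
5: R B5 → L1 miss wb→B9 [-]
6: R B6 → L2 hit [-]
7: R B5 → L1 hit [-]
8: W B11 → L3 hit [D]
9: R B0 → L0 miss [-]
10: R B8 → L0 miss [-]
11: R B10 → L2 miss [-]
12: R B10 → L2 hit [-]
13: W B9 → L1 miss [D]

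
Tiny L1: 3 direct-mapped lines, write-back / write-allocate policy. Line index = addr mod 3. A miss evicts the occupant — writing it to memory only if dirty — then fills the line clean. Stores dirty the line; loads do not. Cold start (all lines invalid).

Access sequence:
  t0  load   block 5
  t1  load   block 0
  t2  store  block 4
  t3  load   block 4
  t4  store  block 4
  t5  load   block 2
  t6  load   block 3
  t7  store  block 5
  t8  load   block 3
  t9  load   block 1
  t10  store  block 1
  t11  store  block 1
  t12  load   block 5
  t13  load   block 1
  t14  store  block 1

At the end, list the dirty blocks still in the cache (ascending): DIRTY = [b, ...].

0: R B5 → L2 miss [-]
1: R B0 → L0 miss [-]
2: W B4 → L1 miss [D]
3: R B4 → L1 hit [D]
4: W B4 → L1 hit [D]
5: R B2 → L2 miss [-]
6: R B3 → L0 miss [-]
7: W B5 → L2 miss [D]
8: R B3 → L0 hit [-]
9: R B1 → L1 miss wb→B4 [-]
10: W B1 → L1 hit [D]
11: W B1 → L1 hit [D]
12: R B5 → L2 hit [D]
13: R B1 → L1 hit [D]
14: W B1 → L1 hit [D]

DIRTY = [1, 5]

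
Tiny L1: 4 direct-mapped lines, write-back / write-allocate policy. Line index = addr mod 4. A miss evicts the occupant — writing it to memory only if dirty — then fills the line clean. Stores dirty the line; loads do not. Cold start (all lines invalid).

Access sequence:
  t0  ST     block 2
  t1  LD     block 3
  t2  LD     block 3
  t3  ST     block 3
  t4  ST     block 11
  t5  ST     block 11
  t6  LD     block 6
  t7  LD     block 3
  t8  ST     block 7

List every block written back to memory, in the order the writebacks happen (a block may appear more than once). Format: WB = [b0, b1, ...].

WB = [3, 2, 11]

  0 | W B2 → L2 miss [D]
  1 | R B3 → L3 miss [-]
  2 | R B3 → L3 hit [-]
  3 | W B3 → L3 hit [D]
  4 | W B11 → L3 miss wb→B3 [D]
  5 | W B11 → L3 hit [D]
  6 | R B6 → L2 miss wb→B2 [-]
  7 | R B3 → L3 miss wb→B11 [-]
  8 | W B7 → L3 miss [D]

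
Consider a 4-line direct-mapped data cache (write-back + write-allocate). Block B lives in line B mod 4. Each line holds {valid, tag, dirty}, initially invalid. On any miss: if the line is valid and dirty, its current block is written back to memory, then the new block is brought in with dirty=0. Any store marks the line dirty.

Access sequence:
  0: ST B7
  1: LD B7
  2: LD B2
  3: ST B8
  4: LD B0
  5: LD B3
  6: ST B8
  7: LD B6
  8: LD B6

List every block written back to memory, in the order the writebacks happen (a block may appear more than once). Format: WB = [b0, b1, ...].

0: W B7 → L3 miss [D]
1: R B7 → L3 hit [D]
2: R B2 → L2 miss [-]
3: W B8 → L0 miss [D]
4: R B0 → L0 miss wb→B8 [-]
5: R B3 → L3 miss wb→B7 [-]
6: W B8 → L0 miss [D]
7: R B6 → L2 miss [-]
8: R B6 → L2 hit [-]

WB = [8, 7]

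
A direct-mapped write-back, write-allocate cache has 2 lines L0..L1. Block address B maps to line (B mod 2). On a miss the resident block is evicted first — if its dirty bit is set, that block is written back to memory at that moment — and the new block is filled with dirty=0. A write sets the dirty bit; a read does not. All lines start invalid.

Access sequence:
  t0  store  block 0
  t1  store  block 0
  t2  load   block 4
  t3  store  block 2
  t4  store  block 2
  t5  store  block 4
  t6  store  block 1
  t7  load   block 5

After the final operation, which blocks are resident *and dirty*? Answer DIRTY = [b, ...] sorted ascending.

0: W B0 → L0 miss [D]
1: W B0 → L0 hit [D]
2: R B4 → L0 miss wb→B0 [-]
3: W B2 → L0 miss [D]
4: W B2 → L0 hit [D]
5: W B4 → L0 miss wb→B2 [D]
6: W B1 → L1 miss [D]
7: R B5 → L1 miss wb→B1 [-]

DIRTY = [4]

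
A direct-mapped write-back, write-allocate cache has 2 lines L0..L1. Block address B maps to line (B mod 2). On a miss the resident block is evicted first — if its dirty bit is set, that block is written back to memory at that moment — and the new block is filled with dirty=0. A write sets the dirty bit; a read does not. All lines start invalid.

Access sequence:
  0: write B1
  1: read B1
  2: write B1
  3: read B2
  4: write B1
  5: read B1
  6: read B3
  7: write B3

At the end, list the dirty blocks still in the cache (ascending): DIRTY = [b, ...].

DIRTY = [3]

0: W B1 -> L1 miss  d=D]
1: R B1 -> L1 hit  d=D]
2: W B1 -> L1 hit  d=D]
3: R B2 -> L0 miss  d=-]
4: W B1 -> L1 hit  d=D]
5: R B1 -> L1 hit  d=D]
6: R B3 -> L1 miss wb->B1  d=-]
7: W B3 -> L1 hit  d=D]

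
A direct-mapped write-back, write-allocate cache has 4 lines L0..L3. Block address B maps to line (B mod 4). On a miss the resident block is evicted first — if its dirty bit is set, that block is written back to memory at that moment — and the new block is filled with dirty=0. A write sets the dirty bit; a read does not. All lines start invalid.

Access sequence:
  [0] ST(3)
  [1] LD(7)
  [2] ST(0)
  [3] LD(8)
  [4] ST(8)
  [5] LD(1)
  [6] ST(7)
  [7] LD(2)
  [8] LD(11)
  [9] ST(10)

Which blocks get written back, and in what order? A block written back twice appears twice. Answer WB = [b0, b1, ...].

WB = [3, 0, 7]

  0 | W B3 → L3 miss [D]
  1 | R B7 → L3 miss wb→B3 [-]
  2 | W B0 → L0 miss [D]
  3 | R B8 → L0 miss wb→B0 [-]
  4 | W B8 → L0 hit [D]
  5 | R B1 → L1 miss [-]
  6 | W B7 → L3 hit [D]
  7 | R B2 → L2 miss [-]
  8 | R B11 → L3 miss wb→B7 [-]
  9 | W B10 → L2 miss [D]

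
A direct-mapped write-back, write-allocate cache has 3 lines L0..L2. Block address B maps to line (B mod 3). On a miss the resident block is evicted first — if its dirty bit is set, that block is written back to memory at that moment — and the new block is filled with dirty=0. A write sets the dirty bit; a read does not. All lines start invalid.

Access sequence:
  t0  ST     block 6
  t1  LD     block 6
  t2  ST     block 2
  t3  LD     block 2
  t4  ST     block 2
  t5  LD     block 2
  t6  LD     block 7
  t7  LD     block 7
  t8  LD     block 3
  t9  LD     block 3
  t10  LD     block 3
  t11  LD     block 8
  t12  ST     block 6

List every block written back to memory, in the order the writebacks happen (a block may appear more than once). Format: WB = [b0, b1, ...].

WB = [6, 2]

  0 | W B6 → L0 miss [D]
  1 | R B6 → L0 hit [D]
  2 | W B2 → L2 miss [D]
  3 | R B2 → L2 hit [D]
  4 | W B2 → L2 hit [D]
  5 | R B2 → L2 hit [D]
  6 | R B7 → L1 miss [-]
  7 | R B7 → L1 hit [-]
  8 | R B3 → L0 miss wb→B6 [-]
  9 | R B3 → L0 hit [-]
  10 | R B3 → L0 hit [-]
  11 | R B8 → L2 miss wb→B2 [-]
  12 | W B6 → L0 miss [D]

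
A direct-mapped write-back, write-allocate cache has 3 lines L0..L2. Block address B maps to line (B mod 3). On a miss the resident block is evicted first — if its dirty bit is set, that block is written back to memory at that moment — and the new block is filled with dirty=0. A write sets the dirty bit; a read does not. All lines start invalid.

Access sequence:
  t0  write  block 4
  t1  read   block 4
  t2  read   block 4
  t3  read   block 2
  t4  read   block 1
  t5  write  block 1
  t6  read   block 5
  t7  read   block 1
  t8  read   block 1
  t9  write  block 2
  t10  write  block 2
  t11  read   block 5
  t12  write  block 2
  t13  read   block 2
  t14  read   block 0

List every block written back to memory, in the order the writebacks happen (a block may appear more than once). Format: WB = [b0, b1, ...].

WB = [4, 2]

0: W B4 → L1 miss [D]
1: R B4 → L1 hit [D]
2: R B4 → L1 hit [D]
3: R B2 → L2 miss [-]
4: R B1 → L1 miss wb→B4 [-]
5: W B1 → L1 hit [D]
6: R B5 → L2 miss [-]
7: R B1 → L1 hit [D]
8: R B1 → L1 hit [D]
9: W B2 → L2 miss [D]
10: W B2 → L2 hit [D]
11: R B5 → L2 miss wb→B2 [-]
12: W B2 → L2 miss [D]
13: R B2 → L2 hit [D]
14: R B0 → L0 miss [-]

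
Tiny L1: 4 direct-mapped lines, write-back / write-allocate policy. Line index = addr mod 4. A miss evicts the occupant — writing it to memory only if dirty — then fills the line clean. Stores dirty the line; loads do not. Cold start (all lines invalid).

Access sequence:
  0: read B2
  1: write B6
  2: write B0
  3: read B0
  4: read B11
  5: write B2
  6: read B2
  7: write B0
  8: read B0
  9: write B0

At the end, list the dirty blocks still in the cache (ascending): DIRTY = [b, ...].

DIRTY = [0, 2]

0: R B2 -> L2 miss  d=-]
1: W B6 -> L2 miss  d=D]
2: W B0 -> L0 miss  d=D]
3: R B0 -> L0 hit  d=D]
4: R B11 -> L3 miss  d=-]
5: W B2 -> L2 miss wb->B6  d=D]
6: R B2 -> L2 hit  d=D]
7: W B0 -> L0 hit  d=D]
8: R B0 -> L0 hit  d=D]
9: W B0 -> L0 hit  d=D]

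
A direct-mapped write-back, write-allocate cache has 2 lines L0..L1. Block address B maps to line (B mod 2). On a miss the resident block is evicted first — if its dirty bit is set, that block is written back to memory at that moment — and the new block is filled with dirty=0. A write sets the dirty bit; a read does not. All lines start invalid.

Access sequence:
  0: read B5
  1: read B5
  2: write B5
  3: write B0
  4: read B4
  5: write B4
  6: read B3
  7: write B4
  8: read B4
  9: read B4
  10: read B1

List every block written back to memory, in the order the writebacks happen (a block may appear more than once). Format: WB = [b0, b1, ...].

WB = [0, 5]

0: R B5 -> L1 miss  d=-]
1: R B5 -> L1 hit  d=-]
2: W B5 -> L1 hit  d=D]
3: W B0 -> L0 miss  d=D]
4: R B4 -> L0 miss wb->B0  d=-]
5: W B4 -> L0 hit  d=D]
6: R B3 -> L1 miss wb->B5  d=-]
7: W B4 -> L0 hit  d=D]
8: R B4 -> L0 hit  d=D]
9: R B4 -> L0 hit  d=D]
10: R B1 -> L1 miss  d=-]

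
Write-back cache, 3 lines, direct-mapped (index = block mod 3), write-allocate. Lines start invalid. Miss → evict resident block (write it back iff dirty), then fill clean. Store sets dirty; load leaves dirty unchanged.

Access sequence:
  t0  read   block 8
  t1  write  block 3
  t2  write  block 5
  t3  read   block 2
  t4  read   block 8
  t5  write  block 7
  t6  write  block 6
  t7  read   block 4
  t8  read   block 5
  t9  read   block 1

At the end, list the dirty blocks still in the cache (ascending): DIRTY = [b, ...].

DIRTY = [6]

0: R B8 -> L2 miss  d=-]
1: W B3 -> L0 miss  d=D]
2: W B5 -> L2 miss  d=D]
3: R B2 -> L2 miss wb->B5  d=-]
4: R B8 -> L2 miss  d=-]
5: W B7 -> L1 miss  d=D]
6: W B6 -> L0 miss wb->B3  d=D]
7: R B4 -> L1 miss wb->B7  d=-]
8: R B5 -> L2 miss  d=-]
9: R B1 -> L1 miss  d=-]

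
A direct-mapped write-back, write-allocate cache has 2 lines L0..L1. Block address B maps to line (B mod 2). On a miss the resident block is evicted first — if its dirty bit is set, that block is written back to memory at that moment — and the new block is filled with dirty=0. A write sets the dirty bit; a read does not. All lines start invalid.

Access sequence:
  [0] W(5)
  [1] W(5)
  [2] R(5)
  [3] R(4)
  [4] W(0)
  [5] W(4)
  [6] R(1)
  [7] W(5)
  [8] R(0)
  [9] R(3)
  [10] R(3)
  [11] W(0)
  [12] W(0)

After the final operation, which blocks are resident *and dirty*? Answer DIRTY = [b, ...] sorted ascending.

DIRTY = [0]

0: W B5 -> L1 miss  d=D]
1: W B5 -> L1 hit  d=D]
2: R B5 -> L1 hit  d=D]
3: R B4 -> L0 miss  d=-]
4: W B0 -> L0 miss  d=D]
5: W B4 -> L0 miss wb->B0  d=D]
6: R B1 -> L1 miss wb->B5  d=-]
7: W B5 -> L1 miss  d=D]
8: R B0 -> L0 miss wb->B4  d=-]
9: R B3 -> L1 miss wb->B5  d=-]
10: R B3 -> L1 hit  d=-]
11: W B0 -> L0 hit  d=D]
12: W B0 -> L0 hit  d=D]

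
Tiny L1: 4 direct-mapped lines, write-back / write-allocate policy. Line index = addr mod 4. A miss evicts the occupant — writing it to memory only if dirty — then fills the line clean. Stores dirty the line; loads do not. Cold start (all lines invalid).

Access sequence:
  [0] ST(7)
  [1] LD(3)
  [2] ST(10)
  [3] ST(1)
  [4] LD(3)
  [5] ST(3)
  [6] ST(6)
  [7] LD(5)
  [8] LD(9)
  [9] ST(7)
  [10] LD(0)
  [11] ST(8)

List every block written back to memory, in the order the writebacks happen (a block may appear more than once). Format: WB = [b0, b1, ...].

0: W B7 → L3 miss [D]
1: R B3 → L3 miss wb→B7 [-]
2: W B10 → L2 miss [D]
3: W B1 → L1 miss [D]
4: R B3 → L3 hit [-]
5: W B3 → L3 hit [D]
6: W B6 → L2 miss wb→B10 [D]
7: R B5 → L1 miss wb→B1 [-]
8: R B9 → L1 miss [-]
9: W B7 → L3 miss wb→B3 [D]
10: R B0 → L0 miss [-]
11: W B8 → L0 miss [D]

WB = [7, 10, 1, 3]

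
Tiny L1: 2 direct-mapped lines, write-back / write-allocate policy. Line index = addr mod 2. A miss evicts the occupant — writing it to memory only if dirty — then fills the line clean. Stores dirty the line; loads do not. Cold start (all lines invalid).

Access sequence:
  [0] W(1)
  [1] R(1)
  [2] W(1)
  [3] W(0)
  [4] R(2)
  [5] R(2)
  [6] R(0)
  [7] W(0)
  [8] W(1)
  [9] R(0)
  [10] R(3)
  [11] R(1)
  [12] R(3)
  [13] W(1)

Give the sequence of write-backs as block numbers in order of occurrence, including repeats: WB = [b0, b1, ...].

0: W B1 → L1 miss [D]
1: R B1 → L1 hit [D]
2: W B1 → L1 hit [D]
3: W B0 → L0 miss [D]
4: R B2 → L0 miss wb→B0 [-]
5: R B2 → L0 hit [-]
6: R B0 → L0 miss [-]
7: W B0 → L0 hit [D]
8: W B1 → L1 hit [D]
9: R B0 → L0 hit [D]
10: R B3 → L1 miss wb→B1 [-]
11: R B1 → L1 miss [-]
12: R B3 → L1 miss [-]
13: W B1 → L1 miss [D]

WB = [0, 1]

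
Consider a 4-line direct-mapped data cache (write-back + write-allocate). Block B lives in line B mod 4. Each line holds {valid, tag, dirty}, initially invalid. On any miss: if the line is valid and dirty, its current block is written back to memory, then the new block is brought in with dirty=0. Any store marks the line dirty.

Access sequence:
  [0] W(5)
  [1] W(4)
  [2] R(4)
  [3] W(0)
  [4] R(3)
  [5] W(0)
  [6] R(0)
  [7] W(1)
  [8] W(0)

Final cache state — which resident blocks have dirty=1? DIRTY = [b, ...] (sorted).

  0 | W B5 → L1 miss [D]
  1 | W B4 → L0 miss [D]
  2 | R B4 → L0 hit [D]
  3 | W B0 → L0 miss wb→B4 [D]
  4 | R B3 → L3 miss [-]
  5 | W B0 → L0 hit [D]
  6 | R B0 → L0 hit [D]
  7 | W B1 → L1 miss wb→B5 [D]
  8 | W B0 → L0 hit [D]

DIRTY = [0, 1]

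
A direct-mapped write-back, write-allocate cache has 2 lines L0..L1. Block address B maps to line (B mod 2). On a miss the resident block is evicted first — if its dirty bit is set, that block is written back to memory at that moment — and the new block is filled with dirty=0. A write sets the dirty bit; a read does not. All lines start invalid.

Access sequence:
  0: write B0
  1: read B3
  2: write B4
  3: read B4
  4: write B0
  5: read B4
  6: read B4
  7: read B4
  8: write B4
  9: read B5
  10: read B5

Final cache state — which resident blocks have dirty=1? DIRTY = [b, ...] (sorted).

DIRTY = [4]

0: W B0 → L0 miss [D]
1: R B3 → L1 miss [-]
2: W B4 → L0 miss wb→B0 [D]
3: R B4 → L0 hit [D]
4: W B0 → L0 miss wb→B4 [D]
5: R B4 → L0 miss wb→B0 [-]
6: R B4 → L0 hit [-]
7: R B4 → L0 hit [-]
8: W B4 → L0 hit [D]
9: R B5 → L1 miss [-]
10: R B5 → L1 hit [-]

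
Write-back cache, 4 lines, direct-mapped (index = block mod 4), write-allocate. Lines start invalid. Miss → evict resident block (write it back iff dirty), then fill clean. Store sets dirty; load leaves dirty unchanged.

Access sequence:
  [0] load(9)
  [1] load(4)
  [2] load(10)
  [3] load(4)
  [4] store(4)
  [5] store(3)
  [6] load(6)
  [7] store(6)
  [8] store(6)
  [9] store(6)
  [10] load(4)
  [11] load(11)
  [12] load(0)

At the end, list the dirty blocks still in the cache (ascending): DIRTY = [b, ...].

DIRTY = [6]

  0 | R B9 → L1 miss [-]
  1 | R B4 → L0 miss [-]
  2 | R B10 → L2 miss [-]
  3 | R B4 → L0 hit [-]
  4 | W B4 → L0 hit [D]
  5 | W B3 → L3 miss [D]
  6 | R B6 → L2 miss [-]
  7 | W B6 → L2 hit [D]
  8 | W B6 → L2 hit [D]
  9 | W B6 → L2 hit [D]
  10 | R B4 → L0 hit [D]
  11 | R B11 → L3 miss wb→B3 [-]
  12 | R B0 → L0 miss wb→B4 [-]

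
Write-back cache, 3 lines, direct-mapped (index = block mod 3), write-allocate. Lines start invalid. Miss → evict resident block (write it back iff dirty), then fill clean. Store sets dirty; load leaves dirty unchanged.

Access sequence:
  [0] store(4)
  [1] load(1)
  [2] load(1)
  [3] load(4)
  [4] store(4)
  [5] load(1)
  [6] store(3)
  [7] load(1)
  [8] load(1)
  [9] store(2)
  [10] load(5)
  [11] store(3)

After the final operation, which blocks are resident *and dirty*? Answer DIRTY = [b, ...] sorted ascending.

0: W B4 -> L1 miss  d=D]
1: R B1 -> L1 miss wb->B4  d=-]
2: R B1 -> L1 hit  d=-]
3: R B4 -> L1 miss  d=-]
4: W B4 -> L1 hit  d=D]
5: R B1 -> L1 miss wb->B4  d=-]
6: W B3 -> L0 miss  d=D]
7: R B1 -> L1 hit  d=-]
8: R B1 -> L1 hit  d=-]
9: W B2 -> L2 miss  d=D]
10: R B5 -> L2 miss wb->B2  d=-]
11: W B3 -> L0 hit  d=D]

DIRTY = [3]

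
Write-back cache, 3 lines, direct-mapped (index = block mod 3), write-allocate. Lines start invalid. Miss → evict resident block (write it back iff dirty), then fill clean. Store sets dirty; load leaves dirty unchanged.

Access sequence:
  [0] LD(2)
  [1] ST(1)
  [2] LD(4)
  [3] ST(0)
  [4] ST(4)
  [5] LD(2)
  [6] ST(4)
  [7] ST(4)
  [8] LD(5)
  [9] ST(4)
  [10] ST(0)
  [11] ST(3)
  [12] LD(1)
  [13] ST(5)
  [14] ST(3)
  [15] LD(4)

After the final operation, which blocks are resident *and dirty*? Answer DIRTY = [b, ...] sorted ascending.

DIRTY = [3, 5]

0: R B2 → L2 miss [-]
1: W B1 → L1 miss [D]
2: R B4 → L1 miss wb→B1 [-]
3: W B0 → L0 miss [D]
4: W B4 → L1 hit [D]
5: R B2 → L2 hit [-]
6: W B4 → L1 hit [D]
7: W B4 → L1 hit [D]
8: R B5 → L2 miss [-]
9: W B4 → L1 hit [D]
10: W B0 → L0 hit [D]
11: W B3 → L0 miss wb→B0 [D]
12: R B1 → L1 miss wb→B4 [-]
13: W B5 → L2 hit [D]
14: W B3 → L0 hit [D]
15: R B4 → L1 miss [-]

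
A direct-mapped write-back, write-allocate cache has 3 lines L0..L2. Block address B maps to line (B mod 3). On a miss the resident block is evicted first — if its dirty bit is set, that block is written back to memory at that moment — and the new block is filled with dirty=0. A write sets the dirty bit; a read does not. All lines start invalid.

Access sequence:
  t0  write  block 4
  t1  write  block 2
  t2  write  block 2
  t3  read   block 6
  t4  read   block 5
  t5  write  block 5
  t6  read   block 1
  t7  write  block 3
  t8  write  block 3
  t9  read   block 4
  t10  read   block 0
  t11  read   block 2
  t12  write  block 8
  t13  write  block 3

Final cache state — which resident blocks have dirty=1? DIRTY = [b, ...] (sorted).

DIRTY = [3, 8]

0: W B4 -> L1 miss  d=D]
1: W B2 -> L2 miss  d=D]
2: W B2 -> L2 hit  d=D]
3: R B6 -> L0 miss  d=-]
4: R B5 -> L2 miss wb->B2  d=-]
5: W B5 -> L2 hit  d=D]
6: R B1 -> L1 miss wb->B4  d=-]
7: W B3 -> L0 miss  d=D]
8: W B3 -> L0 hit  d=D]
9: R B4 -> L1 miss  d=-]
10: R B0 -> L0 miss wb->B3  d=-]
11: R B2 -> L2 miss wb->B5  d=-]
12: W B8 -> L2 miss  d=D]
13: W B3 -> L0 miss  d=D]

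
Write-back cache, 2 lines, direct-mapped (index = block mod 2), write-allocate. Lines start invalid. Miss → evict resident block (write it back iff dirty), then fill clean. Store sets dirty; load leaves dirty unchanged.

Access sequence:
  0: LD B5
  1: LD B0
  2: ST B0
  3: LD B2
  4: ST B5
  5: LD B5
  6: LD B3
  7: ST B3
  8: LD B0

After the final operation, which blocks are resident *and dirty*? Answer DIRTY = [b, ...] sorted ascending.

0: R B5 -> L1 miss  d=-]
1: R B0 -> L0 miss  d=-]
2: W B0 -> L0 hit  d=D]
3: R B2 -> L0 miss wb->B0  d=-]
4: W B5 -> L1 hit  d=D]
5: R B5 -> L1 hit  d=D]
6: R B3 -> L1 miss wb->B5  d=-]
7: W B3 -> L1 hit  d=D]
8: R B0 -> L0 miss  d=-]

DIRTY = [3]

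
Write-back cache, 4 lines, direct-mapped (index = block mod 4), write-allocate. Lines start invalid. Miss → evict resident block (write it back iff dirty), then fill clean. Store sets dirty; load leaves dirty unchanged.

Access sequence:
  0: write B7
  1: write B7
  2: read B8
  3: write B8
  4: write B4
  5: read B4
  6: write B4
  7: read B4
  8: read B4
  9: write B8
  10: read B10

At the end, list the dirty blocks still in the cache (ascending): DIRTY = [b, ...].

DIRTY = [7, 8]

  0 | W B7 → L3 miss [D]
  1 | W B7 → L3 hit [D]
  2 | R B8 → L0 miss [-]
  3 | W B8 → L0 hit [D]
  4 | W B4 → L0 miss wb→B8 [D]
  5 | R B4 → L0 hit [D]
  6 | W B4 → L0 hit [D]
  7 | R B4 → L0 hit [D]
  8 | R B4 → L0 hit [D]
  9 | W B8 → L0 miss wb→B4 [D]
  10 | R B10 → L2 miss [-]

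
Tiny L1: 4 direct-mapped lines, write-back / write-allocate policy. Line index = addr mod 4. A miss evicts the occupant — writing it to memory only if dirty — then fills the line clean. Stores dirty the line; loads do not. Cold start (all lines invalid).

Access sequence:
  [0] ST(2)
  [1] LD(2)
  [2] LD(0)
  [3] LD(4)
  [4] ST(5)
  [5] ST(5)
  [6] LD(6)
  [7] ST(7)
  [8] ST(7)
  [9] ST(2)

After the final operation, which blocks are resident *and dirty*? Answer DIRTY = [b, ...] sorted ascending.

0: W B2 -> L2 miss  d=D]
1: R B2 -> L2 hit  d=D]
2: R B0 -> L0 miss  d=-]
3: R B4 -> L0 miss  d=-]
4: W B5 -> L1 miss  d=D]
5: W B5 -> L1 hit  d=D]
6: R B6 -> L2 miss wb->B2  d=-]
7: W B7 -> L3 miss  d=D]
8: W B7 -> L3 hit  d=D]
9: W B2 -> L2 miss  d=D]

DIRTY = [2, 5, 7]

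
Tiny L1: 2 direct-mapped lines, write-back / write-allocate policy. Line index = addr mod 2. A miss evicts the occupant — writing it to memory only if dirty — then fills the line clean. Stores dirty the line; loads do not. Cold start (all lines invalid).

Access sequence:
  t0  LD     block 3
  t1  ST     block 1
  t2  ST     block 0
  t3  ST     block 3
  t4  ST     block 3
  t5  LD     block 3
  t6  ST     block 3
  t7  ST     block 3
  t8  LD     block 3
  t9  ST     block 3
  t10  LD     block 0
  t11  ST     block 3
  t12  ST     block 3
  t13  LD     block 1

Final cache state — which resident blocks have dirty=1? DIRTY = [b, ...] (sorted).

0: R B3 -> L1 miss  d=-]
1: W B1 -> L1 miss  d=D]
2: W B0 -> L0 miss  d=D]
3: W B3 -> L1 miss wb->B1  d=D]
4: W B3 -> L1 hit  d=D]
5: R B3 -> L1 hit  d=D]
6: W B3 -> L1 hit  d=D]
7: W B3 -> L1 hit  d=D]
8: R B3 -> L1 hit  d=D]
9: W B3 -> L1 hit  d=D]
10: R B0 -> L0 hit  d=D]
11: W B3 -> L1 hit  d=D]
12: W B3 -> L1 hit  d=D]
13: R B1 -> L1 miss wb->B3  d=-]

DIRTY = [0]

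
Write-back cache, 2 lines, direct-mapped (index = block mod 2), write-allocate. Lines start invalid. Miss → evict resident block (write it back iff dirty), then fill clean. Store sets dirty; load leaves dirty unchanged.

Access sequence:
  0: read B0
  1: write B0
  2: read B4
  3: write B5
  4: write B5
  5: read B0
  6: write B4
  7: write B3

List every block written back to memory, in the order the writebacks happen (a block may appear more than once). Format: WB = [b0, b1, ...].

WB = [0, 5]

0: R B0 -> L0 miss  d=-]
1: W B0 -> L0 hit  d=D]
2: R B4 -> L0 miss wb->B0  d=-]
3: W B5 -> L1 miss  d=D]
4: W B5 -> L1 hit  d=D]
5: R B0 -> L0 miss  d=-]
6: W B4 -> L0 miss  d=D]
7: W B3 -> L1 miss wb->B5  d=D]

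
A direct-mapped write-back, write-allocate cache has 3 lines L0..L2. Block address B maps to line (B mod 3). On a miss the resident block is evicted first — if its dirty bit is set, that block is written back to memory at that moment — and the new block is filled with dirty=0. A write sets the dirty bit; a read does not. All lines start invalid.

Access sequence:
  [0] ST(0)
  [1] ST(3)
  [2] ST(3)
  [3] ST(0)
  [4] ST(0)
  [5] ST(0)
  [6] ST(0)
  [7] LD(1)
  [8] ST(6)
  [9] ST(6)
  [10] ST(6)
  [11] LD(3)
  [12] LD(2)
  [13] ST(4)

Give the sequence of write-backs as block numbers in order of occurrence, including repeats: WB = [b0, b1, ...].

  0 | W B0 → L0 miss [D]
  1 | W B3 → L0 miss wb→B0 [D]
  2 | W B3 → L0 hit [D]
  3 | W B0 → L0 miss wb→B3 [D]
  4 | W B0 → L0 hit [D]
  5 | W B0 → L0 hit [D]
  6 | W B0 → L0 hit [D]
  7 | R B1 → L1 miss [-]
  8 | W B6 → L0 miss wb→B0 [D]
  9 | W B6 → L0 hit [D]
  10 | W B6 → L0 hit [D]
  11 | R B3 → L0 miss wb→B6 [-]
  12 | R B2 → L2 miss [-]
  13 | W B4 → L1 miss [D]

WB = [0, 3, 0, 6]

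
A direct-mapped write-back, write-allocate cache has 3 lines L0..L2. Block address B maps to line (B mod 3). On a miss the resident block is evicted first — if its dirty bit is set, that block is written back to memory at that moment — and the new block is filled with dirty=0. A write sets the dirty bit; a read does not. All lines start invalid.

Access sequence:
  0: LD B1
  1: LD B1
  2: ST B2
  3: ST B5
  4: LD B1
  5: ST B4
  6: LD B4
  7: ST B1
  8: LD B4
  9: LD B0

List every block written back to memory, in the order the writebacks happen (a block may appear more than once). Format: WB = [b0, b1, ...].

WB = [2, 4, 1]

0: R B1 -> L1 miss  d=-]
1: R B1 -> L1 hit  d=-]
2: W B2 -> L2 miss  d=D]
3: W B5 -> L2 miss wb->B2  d=D]
4: R B1 -> L1 hit  d=-]
5: W B4 -> L1 miss  d=D]
6: R B4 -> L1 hit  d=D]
7: W B1 -> L1 miss wb->B4  d=D]
8: R B4 -> L1 miss wb->B1  d=-]
9: R B0 -> L0 miss  d=-]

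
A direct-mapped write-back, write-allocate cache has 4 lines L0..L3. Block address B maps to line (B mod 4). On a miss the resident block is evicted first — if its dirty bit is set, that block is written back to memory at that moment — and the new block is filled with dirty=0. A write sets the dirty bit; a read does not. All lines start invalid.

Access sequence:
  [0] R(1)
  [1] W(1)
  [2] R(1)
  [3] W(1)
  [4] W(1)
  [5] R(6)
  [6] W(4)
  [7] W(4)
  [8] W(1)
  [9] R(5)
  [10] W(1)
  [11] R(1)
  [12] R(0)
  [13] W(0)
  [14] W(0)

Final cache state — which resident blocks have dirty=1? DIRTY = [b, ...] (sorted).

0: R B1 -> L1 miss  d=-]
1: W B1 -> L1 hit  d=D]
2: R B1 -> L1 hit  d=D]
3: W B1 -> L1 hit  d=D]
4: W B1 -> L1 hit  d=D]
5: R B6 -> L2 miss  d=-]
6: W B4 -> L0 miss  d=D]
7: W B4 -> L0 hit  d=D]
8: W B1 -> L1 hit  d=D]
9: R B5 -> L1 miss wb->B1  d=-]
10: W B1 -> L1 miss  d=D]
11: R B1 -> L1 hit  d=D]
12: R B0 -> L0 miss wb->B4  d=-]
13: W B0 -> L0 hit  d=D]
14: W B0 -> L0 hit  d=D]

DIRTY = [0, 1]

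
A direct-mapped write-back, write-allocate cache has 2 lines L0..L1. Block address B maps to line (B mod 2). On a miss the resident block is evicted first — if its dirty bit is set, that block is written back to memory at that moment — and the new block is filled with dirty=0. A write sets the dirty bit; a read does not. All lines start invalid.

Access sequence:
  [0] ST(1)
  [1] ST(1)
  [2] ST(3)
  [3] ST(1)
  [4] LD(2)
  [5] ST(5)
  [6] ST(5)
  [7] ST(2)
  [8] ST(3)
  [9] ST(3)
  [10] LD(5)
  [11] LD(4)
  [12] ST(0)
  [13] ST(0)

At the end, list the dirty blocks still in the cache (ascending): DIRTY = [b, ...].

DIRTY = [0]

0: W B1 → L1 miss [D]
1: W B1 → L1 hit [D]
2: W B3 → L1 miss wb→B1 [D]
3: W B1 → L1 miss wb→B3 [D]
4: R B2 → L0 miss [-]
5: W B5 → L1 miss wb→B1 [D]
6: W B5 → L1 hit [D]
7: W B2 → L0 hit [D]
8: W B3 → L1 miss wb→B5 [D]
9: W B3 → L1 hit [D]
10: R B5 → L1 miss wb→B3 [-]
11: R B4 → L0 miss wb→B2 [-]
12: W B0 → L0 miss [D]
13: W B0 → L0 hit [D]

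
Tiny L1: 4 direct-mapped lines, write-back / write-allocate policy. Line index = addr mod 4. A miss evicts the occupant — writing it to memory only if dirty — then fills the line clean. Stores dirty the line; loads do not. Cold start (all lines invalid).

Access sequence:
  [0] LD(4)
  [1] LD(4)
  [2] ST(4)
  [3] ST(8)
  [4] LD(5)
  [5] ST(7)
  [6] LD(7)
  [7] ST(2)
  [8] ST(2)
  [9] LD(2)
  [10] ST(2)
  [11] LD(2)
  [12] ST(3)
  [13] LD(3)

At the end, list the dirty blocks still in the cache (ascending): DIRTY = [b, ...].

DIRTY = [2, 3, 8]

0: R B4 → L0 miss [-]
1: R B4 → L0 hit [-]
2: W B4 → L0 hit [D]
3: W B8 → L0 miss wb→B4 [D]
4: R B5 → L1 miss [-]
5: W B7 → L3 miss [D]
6: R B7 → L3 hit [D]
7: W B2 → L2 miss [D]
8: W B2 → L2 hit [D]
9: R B2 → L2 hit [D]
10: W B2 → L2 hit [D]
11: R B2 → L2 hit [D]
12: W B3 → L3 miss wb→B7 [D]
13: R B3 → L3 hit [D]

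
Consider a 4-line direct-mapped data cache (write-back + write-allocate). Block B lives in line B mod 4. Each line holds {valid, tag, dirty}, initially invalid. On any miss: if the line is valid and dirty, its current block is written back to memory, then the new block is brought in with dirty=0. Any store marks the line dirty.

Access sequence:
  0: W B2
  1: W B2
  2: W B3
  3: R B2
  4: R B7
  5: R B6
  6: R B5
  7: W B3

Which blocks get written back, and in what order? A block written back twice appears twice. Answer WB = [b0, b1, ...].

  0 | W B2 → L2 miss [D]
  1 | W B2 → L2 hit [D]
  2 | W B3 → L3 miss [D]
  3 | R B2 → L2 hit [D]
  4 | R B7 → L3 miss wb→B3 [-]
  5 | R B6 → L2 miss wb→B2 [-]
  6 | R B5 → L1 miss [-]
  7 | W B3 → L3 miss [D]

WB = [3, 2]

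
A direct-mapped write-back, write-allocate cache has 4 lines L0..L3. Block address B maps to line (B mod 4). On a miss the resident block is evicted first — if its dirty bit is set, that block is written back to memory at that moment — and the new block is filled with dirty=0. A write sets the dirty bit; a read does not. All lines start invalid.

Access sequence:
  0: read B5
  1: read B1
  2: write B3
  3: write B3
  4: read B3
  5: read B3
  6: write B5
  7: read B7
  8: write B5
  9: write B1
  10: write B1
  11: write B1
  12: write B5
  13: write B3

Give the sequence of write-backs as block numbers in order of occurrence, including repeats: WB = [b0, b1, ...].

0: R B5 → L1 miss [-]
1: R B1 → L1 miss [-]
2: W B3 → L3 miss [D]
3: W B3 → L3 hit [D]
4: R B3 → L3 hit [D]
5: R B3 → L3 hit [D]
6: W B5 → L1 miss [D]
7: R B7 → L3 miss wb→B3 [-]
8: W B5 → L1 hit [D]
9: W B1 → L1 miss wb→B5 [D]
10: W B1 → L1 hit [D]
11: W B1 → L1 hit [D]
12: W B5 → L1 miss wb→B1 [D]
13: W B3 → L3 miss [D]

WB = [3, 5, 1]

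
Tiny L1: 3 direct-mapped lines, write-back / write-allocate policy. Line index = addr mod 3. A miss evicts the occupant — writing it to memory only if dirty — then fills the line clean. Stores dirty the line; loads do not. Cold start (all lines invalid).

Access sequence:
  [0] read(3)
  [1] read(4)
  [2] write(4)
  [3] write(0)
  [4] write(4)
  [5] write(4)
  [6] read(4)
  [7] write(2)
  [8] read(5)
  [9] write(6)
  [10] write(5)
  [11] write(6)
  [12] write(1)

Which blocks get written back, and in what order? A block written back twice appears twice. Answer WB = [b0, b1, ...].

WB = [2, 0, 4]

0: R B3 → L0 miss [-]
1: R B4 → L1 miss [-]
2: W B4 → L1 hit [D]
3: W B0 → L0 miss [D]
4: W B4 → L1 hit [D]
5: W B4 → L1 hit [D]
6: R B4 → L1 hit [D]
7: W B2 → L2 miss [D]
8: R B5 → L2 miss wb→B2 [-]
9: W B6 → L0 miss wb→B0 [D]
10: W B5 → L2 hit [D]
11: W B6 → L0 hit [D]
12: W B1 → L1 miss wb→B4 [D]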